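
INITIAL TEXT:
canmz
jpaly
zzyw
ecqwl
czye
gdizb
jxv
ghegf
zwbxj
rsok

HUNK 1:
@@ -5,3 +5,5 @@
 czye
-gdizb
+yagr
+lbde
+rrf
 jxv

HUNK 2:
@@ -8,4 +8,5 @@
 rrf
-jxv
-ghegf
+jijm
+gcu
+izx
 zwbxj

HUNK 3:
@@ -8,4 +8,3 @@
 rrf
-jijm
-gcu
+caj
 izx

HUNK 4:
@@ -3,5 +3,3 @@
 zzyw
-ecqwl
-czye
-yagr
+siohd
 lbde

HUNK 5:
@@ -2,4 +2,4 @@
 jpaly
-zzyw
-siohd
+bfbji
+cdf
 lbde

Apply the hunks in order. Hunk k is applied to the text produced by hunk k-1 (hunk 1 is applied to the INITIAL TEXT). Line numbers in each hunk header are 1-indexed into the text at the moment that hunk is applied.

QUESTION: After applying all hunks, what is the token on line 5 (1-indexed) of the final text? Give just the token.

Answer: lbde

Derivation:
Hunk 1: at line 5 remove [gdizb] add [yagr,lbde,rrf] -> 12 lines: canmz jpaly zzyw ecqwl czye yagr lbde rrf jxv ghegf zwbxj rsok
Hunk 2: at line 8 remove [jxv,ghegf] add [jijm,gcu,izx] -> 13 lines: canmz jpaly zzyw ecqwl czye yagr lbde rrf jijm gcu izx zwbxj rsok
Hunk 3: at line 8 remove [jijm,gcu] add [caj] -> 12 lines: canmz jpaly zzyw ecqwl czye yagr lbde rrf caj izx zwbxj rsok
Hunk 4: at line 3 remove [ecqwl,czye,yagr] add [siohd] -> 10 lines: canmz jpaly zzyw siohd lbde rrf caj izx zwbxj rsok
Hunk 5: at line 2 remove [zzyw,siohd] add [bfbji,cdf] -> 10 lines: canmz jpaly bfbji cdf lbde rrf caj izx zwbxj rsok
Final line 5: lbde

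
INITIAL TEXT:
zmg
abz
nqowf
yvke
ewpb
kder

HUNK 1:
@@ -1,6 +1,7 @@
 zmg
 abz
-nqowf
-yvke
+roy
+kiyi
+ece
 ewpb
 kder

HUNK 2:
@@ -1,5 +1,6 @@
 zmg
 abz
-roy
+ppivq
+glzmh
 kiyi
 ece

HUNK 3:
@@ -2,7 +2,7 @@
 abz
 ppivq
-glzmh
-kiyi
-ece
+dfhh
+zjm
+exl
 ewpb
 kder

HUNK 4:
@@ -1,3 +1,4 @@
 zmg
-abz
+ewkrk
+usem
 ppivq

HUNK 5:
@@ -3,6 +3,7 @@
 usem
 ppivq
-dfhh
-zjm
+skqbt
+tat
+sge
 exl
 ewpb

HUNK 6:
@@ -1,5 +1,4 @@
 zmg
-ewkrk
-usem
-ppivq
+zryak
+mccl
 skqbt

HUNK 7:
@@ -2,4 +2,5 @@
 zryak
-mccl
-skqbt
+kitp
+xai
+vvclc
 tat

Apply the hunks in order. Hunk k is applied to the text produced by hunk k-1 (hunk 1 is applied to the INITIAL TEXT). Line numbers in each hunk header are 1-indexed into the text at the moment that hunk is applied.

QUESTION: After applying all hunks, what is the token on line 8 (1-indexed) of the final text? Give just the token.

Answer: exl

Derivation:
Hunk 1: at line 1 remove [nqowf,yvke] add [roy,kiyi,ece] -> 7 lines: zmg abz roy kiyi ece ewpb kder
Hunk 2: at line 1 remove [roy] add [ppivq,glzmh] -> 8 lines: zmg abz ppivq glzmh kiyi ece ewpb kder
Hunk 3: at line 2 remove [glzmh,kiyi,ece] add [dfhh,zjm,exl] -> 8 lines: zmg abz ppivq dfhh zjm exl ewpb kder
Hunk 4: at line 1 remove [abz] add [ewkrk,usem] -> 9 lines: zmg ewkrk usem ppivq dfhh zjm exl ewpb kder
Hunk 5: at line 3 remove [dfhh,zjm] add [skqbt,tat,sge] -> 10 lines: zmg ewkrk usem ppivq skqbt tat sge exl ewpb kder
Hunk 6: at line 1 remove [ewkrk,usem,ppivq] add [zryak,mccl] -> 9 lines: zmg zryak mccl skqbt tat sge exl ewpb kder
Hunk 7: at line 2 remove [mccl,skqbt] add [kitp,xai,vvclc] -> 10 lines: zmg zryak kitp xai vvclc tat sge exl ewpb kder
Final line 8: exl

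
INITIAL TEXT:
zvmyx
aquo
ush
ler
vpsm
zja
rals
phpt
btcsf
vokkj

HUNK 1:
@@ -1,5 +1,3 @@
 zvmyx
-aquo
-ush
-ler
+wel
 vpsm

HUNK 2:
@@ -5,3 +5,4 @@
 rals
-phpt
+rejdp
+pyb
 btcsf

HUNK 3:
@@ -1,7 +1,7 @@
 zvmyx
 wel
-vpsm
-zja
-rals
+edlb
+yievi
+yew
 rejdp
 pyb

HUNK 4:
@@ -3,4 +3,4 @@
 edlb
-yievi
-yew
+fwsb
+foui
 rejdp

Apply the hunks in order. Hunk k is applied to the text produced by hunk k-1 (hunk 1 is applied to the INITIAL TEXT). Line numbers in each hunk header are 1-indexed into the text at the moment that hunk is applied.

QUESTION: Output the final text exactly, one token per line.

Answer: zvmyx
wel
edlb
fwsb
foui
rejdp
pyb
btcsf
vokkj

Derivation:
Hunk 1: at line 1 remove [aquo,ush,ler] add [wel] -> 8 lines: zvmyx wel vpsm zja rals phpt btcsf vokkj
Hunk 2: at line 5 remove [phpt] add [rejdp,pyb] -> 9 lines: zvmyx wel vpsm zja rals rejdp pyb btcsf vokkj
Hunk 3: at line 1 remove [vpsm,zja,rals] add [edlb,yievi,yew] -> 9 lines: zvmyx wel edlb yievi yew rejdp pyb btcsf vokkj
Hunk 4: at line 3 remove [yievi,yew] add [fwsb,foui] -> 9 lines: zvmyx wel edlb fwsb foui rejdp pyb btcsf vokkj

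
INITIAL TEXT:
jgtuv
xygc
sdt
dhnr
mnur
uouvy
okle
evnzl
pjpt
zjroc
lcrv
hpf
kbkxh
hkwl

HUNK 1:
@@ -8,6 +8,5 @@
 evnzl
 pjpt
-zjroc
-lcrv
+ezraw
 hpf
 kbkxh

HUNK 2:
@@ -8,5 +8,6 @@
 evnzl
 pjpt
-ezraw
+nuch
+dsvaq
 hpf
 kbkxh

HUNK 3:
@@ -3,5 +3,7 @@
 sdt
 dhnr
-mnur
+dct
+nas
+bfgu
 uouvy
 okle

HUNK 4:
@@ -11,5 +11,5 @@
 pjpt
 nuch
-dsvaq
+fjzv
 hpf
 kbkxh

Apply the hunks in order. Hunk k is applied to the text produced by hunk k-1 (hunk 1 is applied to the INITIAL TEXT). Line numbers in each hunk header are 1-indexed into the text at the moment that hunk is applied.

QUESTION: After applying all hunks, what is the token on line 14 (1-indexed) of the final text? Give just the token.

Answer: hpf

Derivation:
Hunk 1: at line 8 remove [zjroc,lcrv] add [ezraw] -> 13 lines: jgtuv xygc sdt dhnr mnur uouvy okle evnzl pjpt ezraw hpf kbkxh hkwl
Hunk 2: at line 8 remove [ezraw] add [nuch,dsvaq] -> 14 lines: jgtuv xygc sdt dhnr mnur uouvy okle evnzl pjpt nuch dsvaq hpf kbkxh hkwl
Hunk 3: at line 3 remove [mnur] add [dct,nas,bfgu] -> 16 lines: jgtuv xygc sdt dhnr dct nas bfgu uouvy okle evnzl pjpt nuch dsvaq hpf kbkxh hkwl
Hunk 4: at line 11 remove [dsvaq] add [fjzv] -> 16 lines: jgtuv xygc sdt dhnr dct nas bfgu uouvy okle evnzl pjpt nuch fjzv hpf kbkxh hkwl
Final line 14: hpf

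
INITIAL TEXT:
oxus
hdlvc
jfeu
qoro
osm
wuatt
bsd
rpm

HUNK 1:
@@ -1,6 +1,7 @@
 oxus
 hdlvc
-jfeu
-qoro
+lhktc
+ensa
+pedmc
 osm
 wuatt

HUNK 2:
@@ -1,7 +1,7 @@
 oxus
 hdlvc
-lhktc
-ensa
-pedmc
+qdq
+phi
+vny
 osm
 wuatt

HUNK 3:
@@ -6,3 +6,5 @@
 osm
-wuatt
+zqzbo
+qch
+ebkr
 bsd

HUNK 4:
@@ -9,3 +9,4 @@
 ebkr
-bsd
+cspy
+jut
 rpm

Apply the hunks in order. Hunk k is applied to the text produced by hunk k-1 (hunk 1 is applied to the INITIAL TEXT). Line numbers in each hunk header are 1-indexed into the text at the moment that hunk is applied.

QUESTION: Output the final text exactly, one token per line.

Answer: oxus
hdlvc
qdq
phi
vny
osm
zqzbo
qch
ebkr
cspy
jut
rpm

Derivation:
Hunk 1: at line 1 remove [jfeu,qoro] add [lhktc,ensa,pedmc] -> 9 lines: oxus hdlvc lhktc ensa pedmc osm wuatt bsd rpm
Hunk 2: at line 1 remove [lhktc,ensa,pedmc] add [qdq,phi,vny] -> 9 lines: oxus hdlvc qdq phi vny osm wuatt bsd rpm
Hunk 3: at line 6 remove [wuatt] add [zqzbo,qch,ebkr] -> 11 lines: oxus hdlvc qdq phi vny osm zqzbo qch ebkr bsd rpm
Hunk 4: at line 9 remove [bsd] add [cspy,jut] -> 12 lines: oxus hdlvc qdq phi vny osm zqzbo qch ebkr cspy jut rpm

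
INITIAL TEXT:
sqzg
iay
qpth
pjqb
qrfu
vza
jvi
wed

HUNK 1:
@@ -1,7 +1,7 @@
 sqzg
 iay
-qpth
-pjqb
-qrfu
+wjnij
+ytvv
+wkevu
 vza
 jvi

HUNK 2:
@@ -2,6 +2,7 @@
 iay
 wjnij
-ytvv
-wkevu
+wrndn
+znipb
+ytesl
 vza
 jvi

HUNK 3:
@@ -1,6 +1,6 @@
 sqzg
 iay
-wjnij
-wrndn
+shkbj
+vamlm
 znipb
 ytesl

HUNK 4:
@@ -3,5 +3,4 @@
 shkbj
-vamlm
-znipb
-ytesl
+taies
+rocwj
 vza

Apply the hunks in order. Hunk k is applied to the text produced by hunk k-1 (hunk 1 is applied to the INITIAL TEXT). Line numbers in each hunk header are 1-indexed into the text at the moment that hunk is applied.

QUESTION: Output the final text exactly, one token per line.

Hunk 1: at line 1 remove [qpth,pjqb,qrfu] add [wjnij,ytvv,wkevu] -> 8 lines: sqzg iay wjnij ytvv wkevu vza jvi wed
Hunk 2: at line 2 remove [ytvv,wkevu] add [wrndn,znipb,ytesl] -> 9 lines: sqzg iay wjnij wrndn znipb ytesl vza jvi wed
Hunk 3: at line 1 remove [wjnij,wrndn] add [shkbj,vamlm] -> 9 lines: sqzg iay shkbj vamlm znipb ytesl vza jvi wed
Hunk 4: at line 3 remove [vamlm,znipb,ytesl] add [taies,rocwj] -> 8 lines: sqzg iay shkbj taies rocwj vza jvi wed

Answer: sqzg
iay
shkbj
taies
rocwj
vza
jvi
wed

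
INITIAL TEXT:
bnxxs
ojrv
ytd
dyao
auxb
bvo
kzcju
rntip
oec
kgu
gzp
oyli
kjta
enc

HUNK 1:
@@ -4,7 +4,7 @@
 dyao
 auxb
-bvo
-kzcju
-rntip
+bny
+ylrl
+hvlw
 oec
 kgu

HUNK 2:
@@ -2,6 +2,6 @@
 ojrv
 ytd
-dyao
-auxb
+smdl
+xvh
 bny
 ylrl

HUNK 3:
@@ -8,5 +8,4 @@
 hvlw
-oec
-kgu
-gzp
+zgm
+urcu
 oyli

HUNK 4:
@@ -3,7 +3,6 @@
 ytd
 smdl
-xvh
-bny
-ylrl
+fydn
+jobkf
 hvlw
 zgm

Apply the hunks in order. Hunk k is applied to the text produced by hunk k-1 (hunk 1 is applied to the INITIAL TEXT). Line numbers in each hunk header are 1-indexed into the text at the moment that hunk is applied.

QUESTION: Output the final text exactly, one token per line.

Answer: bnxxs
ojrv
ytd
smdl
fydn
jobkf
hvlw
zgm
urcu
oyli
kjta
enc

Derivation:
Hunk 1: at line 4 remove [bvo,kzcju,rntip] add [bny,ylrl,hvlw] -> 14 lines: bnxxs ojrv ytd dyao auxb bny ylrl hvlw oec kgu gzp oyli kjta enc
Hunk 2: at line 2 remove [dyao,auxb] add [smdl,xvh] -> 14 lines: bnxxs ojrv ytd smdl xvh bny ylrl hvlw oec kgu gzp oyli kjta enc
Hunk 3: at line 8 remove [oec,kgu,gzp] add [zgm,urcu] -> 13 lines: bnxxs ojrv ytd smdl xvh bny ylrl hvlw zgm urcu oyli kjta enc
Hunk 4: at line 3 remove [xvh,bny,ylrl] add [fydn,jobkf] -> 12 lines: bnxxs ojrv ytd smdl fydn jobkf hvlw zgm urcu oyli kjta enc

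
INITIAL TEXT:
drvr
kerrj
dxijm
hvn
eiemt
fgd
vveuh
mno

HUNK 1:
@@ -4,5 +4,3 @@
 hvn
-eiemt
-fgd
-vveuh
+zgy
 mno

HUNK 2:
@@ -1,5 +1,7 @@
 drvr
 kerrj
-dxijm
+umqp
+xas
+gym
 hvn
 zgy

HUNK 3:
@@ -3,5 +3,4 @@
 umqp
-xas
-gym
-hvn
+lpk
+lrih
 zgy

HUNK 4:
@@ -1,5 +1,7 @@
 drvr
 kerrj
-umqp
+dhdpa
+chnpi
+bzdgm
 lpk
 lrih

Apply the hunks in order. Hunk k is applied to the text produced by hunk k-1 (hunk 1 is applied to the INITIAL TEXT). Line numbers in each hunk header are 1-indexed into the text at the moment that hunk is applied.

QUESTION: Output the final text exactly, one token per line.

Hunk 1: at line 4 remove [eiemt,fgd,vveuh] add [zgy] -> 6 lines: drvr kerrj dxijm hvn zgy mno
Hunk 2: at line 1 remove [dxijm] add [umqp,xas,gym] -> 8 lines: drvr kerrj umqp xas gym hvn zgy mno
Hunk 3: at line 3 remove [xas,gym,hvn] add [lpk,lrih] -> 7 lines: drvr kerrj umqp lpk lrih zgy mno
Hunk 4: at line 1 remove [umqp] add [dhdpa,chnpi,bzdgm] -> 9 lines: drvr kerrj dhdpa chnpi bzdgm lpk lrih zgy mno

Answer: drvr
kerrj
dhdpa
chnpi
bzdgm
lpk
lrih
zgy
mno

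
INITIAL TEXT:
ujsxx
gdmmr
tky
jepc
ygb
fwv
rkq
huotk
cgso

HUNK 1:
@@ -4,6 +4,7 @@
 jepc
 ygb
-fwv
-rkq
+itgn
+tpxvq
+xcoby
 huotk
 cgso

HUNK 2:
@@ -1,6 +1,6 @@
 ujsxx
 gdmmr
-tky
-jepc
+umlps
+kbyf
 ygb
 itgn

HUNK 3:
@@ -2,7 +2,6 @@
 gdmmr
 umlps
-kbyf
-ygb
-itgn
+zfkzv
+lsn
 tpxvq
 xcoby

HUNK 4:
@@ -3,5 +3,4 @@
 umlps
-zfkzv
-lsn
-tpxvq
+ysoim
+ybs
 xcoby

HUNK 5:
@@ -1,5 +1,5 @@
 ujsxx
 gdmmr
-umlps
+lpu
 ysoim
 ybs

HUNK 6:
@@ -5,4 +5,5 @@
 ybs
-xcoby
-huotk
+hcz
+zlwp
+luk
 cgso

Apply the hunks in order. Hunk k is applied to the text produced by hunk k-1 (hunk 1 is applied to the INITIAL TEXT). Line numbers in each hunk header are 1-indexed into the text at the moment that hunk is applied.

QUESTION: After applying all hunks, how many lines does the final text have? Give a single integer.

Hunk 1: at line 4 remove [fwv,rkq] add [itgn,tpxvq,xcoby] -> 10 lines: ujsxx gdmmr tky jepc ygb itgn tpxvq xcoby huotk cgso
Hunk 2: at line 1 remove [tky,jepc] add [umlps,kbyf] -> 10 lines: ujsxx gdmmr umlps kbyf ygb itgn tpxvq xcoby huotk cgso
Hunk 3: at line 2 remove [kbyf,ygb,itgn] add [zfkzv,lsn] -> 9 lines: ujsxx gdmmr umlps zfkzv lsn tpxvq xcoby huotk cgso
Hunk 4: at line 3 remove [zfkzv,lsn,tpxvq] add [ysoim,ybs] -> 8 lines: ujsxx gdmmr umlps ysoim ybs xcoby huotk cgso
Hunk 5: at line 1 remove [umlps] add [lpu] -> 8 lines: ujsxx gdmmr lpu ysoim ybs xcoby huotk cgso
Hunk 6: at line 5 remove [xcoby,huotk] add [hcz,zlwp,luk] -> 9 lines: ujsxx gdmmr lpu ysoim ybs hcz zlwp luk cgso
Final line count: 9

Answer: 9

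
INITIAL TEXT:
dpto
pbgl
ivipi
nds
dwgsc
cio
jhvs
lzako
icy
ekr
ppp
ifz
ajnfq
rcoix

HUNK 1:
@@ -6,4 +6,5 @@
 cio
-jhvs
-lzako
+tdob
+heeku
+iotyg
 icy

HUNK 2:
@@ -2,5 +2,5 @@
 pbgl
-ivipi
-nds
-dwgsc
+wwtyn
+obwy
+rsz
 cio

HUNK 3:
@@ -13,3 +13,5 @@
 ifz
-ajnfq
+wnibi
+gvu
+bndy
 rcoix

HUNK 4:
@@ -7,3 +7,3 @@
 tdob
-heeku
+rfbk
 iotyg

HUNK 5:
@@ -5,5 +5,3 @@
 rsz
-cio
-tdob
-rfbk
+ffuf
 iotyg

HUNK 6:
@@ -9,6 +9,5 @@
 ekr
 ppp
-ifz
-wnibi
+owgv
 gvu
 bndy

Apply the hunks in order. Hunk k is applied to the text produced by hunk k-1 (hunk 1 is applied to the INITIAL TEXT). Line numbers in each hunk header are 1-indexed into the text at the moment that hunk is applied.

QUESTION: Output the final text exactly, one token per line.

Hunk 1: at line 6 remove [jhvs,lzako] add [tdob,heeku,iotyg] -> 15 lines: dpto pbgl ivipi nds dwgsc cio tdob heeku iotyg icy ekr ppp ifz ajnfq rcoix
Hunk 2: at line 2 remove [ivipi,nds,dwgsc] add [wwtyn,obwy,rsz] -> 15 lines: dpto pbgl wwtyn obwy rsz cio tdob heeku iotyg icy ekr ppp ifz ajnfq rcoix
Hunk 3: at line 13 remove [ajnfq] add [wnibi,gvu,bndy] -> 17 lines: dpto pbgl wwtyn obwy rsz cio tdob heeku iotyg icy ekr ppp ifz wnibi gvu bndy rcoix
Hunk 4: at line 7 remove [heeku] add [rfbk] -> 17 lines: dpto pbgl wwtyn obwy rsz cio tdob rfbk iotyg icy ekr ppp ifz wnibi gvu bndy rcoix
Hunk 5: at line 5 remove [cio,tdob,rfbk] add [ffuf] -> 15 lines: dpto pbgl wwtyn obwy rsz ffuf iotyg icy ekr ppp ifz wnibi gvu bndy rcoix
Hunk 6: at line 9 remove [ifz,wnibi] add [owgv] -> 14 lines: dpto pbgl wwtyn obwy rsz ffuf iotyg icy ekr ppp owgv gvu bndy rcoix

Answer: dpto
pbgl
wwtyn
obwy
rsz
ffuf
iotyg
icy
ekr
ppp
owgv
gvu
bndy
rcoix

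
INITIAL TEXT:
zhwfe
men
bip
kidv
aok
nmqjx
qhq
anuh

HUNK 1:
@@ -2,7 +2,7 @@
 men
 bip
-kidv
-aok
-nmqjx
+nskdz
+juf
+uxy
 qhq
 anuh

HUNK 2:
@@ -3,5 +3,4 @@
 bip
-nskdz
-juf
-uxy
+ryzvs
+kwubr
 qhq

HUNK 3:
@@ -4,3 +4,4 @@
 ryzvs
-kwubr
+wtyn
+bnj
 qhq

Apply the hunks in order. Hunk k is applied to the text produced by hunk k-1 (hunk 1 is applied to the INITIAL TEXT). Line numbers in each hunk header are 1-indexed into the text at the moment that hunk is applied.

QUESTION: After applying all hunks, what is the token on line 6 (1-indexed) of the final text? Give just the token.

Hunk 1: at line 2 remove [kidv,aok,nmqjx] add [nskdz,juf,uxy] -> 8 lines: zhwfe men bip nskdz juf uxy qhq anuh
Hunk 2: at line 3 remove [nskdz,juf,uxy] add [ryzvs,kwubr] -> 7 lines: zhwfe men bip ryzvs kwubr qhq anuh
Hunk 3: at line 4 remove [kwubr] add [wtyn,bnj] -> 8 lines: zhwfe men bip ryzvs wtyn bnj qhq anuh
Final line 6: bnj

Answer: bnj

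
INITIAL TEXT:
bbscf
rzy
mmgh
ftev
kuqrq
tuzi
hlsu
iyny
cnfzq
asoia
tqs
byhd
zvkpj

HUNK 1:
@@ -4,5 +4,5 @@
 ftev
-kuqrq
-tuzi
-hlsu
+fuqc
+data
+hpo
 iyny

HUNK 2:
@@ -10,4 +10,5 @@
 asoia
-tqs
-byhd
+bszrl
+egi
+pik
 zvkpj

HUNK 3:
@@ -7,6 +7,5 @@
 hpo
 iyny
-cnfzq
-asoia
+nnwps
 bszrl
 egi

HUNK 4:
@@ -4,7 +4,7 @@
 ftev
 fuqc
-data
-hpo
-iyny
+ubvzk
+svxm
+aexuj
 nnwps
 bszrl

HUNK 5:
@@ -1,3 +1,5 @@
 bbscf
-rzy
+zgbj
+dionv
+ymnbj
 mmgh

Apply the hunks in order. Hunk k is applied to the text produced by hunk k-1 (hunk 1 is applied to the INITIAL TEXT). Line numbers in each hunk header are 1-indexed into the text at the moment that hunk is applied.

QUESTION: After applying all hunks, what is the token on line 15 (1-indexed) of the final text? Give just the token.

Hunk 1: at line 4 remove [kuqrq,tuzi,hlsu] add [fuqc,data,hpo] -> 13 lines: bbscf rzy mmgh ftev fuqc data hpo iyny cnfzq asoia tqs byhd zvkpj
Hunk 2: at line 10 remove [tqs,byhd] add [bszrl,egi,pik] -> 14 lines: bbscf rzy mmgh ftev fuqc data hpo iyny cnfzq asoia bszrl egi pik zvkpj
Hunk 3: at line 7 remove [cnfzq,asoia] add [nnwps] -> 13 lines: bbscf rzy mmgh ftev fuqc data hpo iyny nnwps bszrl egi pik zvkpj
Hunk 4: at line 4 remove [data,hpo,iyny] add [ubvzk,svxm,aexuj] -> 13 lines: bbscf rzy mmgh ftev fuqc ubvzk svxm aexuj nnwps bszrl egi pik zvkpj
Hunk 5: at line 1 remove [rzy] add [zgbj,dionv,ymnbj] -> 15 lines: bbscf zgbj dionv ymnbj mmgh ftev fuqc ubvzk svxm aexuj nnwps bszrl egi pik zvkpj
Final line 15: zvkpj

Answer: zvkpj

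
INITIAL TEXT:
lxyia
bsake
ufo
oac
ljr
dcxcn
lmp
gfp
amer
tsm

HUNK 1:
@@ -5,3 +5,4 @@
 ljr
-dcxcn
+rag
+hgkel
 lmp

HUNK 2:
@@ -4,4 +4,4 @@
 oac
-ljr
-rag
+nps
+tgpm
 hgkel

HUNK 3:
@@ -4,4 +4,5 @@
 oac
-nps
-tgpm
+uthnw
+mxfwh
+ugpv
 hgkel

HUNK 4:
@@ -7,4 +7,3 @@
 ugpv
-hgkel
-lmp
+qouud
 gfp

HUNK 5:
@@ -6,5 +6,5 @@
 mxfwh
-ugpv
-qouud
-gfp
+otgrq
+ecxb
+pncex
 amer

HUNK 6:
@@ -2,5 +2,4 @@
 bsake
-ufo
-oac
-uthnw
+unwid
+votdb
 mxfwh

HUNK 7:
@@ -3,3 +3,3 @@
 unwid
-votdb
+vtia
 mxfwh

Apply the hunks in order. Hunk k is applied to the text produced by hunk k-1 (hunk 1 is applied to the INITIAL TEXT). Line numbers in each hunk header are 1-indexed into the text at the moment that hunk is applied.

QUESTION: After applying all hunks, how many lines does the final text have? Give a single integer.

Answer: 10

Derivation:
Hunk 1: at line 5 remove [dcxcn] add [rag,hgkel] -> 11 lines: lxyia bsake ufo oac ljr rag hgkel lmp gfp amer tsm
Hunk 2: at line 4 remove [ljr,rag] add [nps,tgpm] -> 11 lines: lxyia bsake ufo oac nps tgpm hgkel lmp gfp amer tsm
Hunk 3: at line 4 remove [nps,tgpm] add [uthnw,mxfwh,ugpv] -> 12 lines: lxyia bsake ufo oac uthnw mxfwh ugpv hgkel lmp gfp amer tsm
Hunk 4: at line 7 remove [hgkel,lmp] add [qouud] -> 11 lines: lxyia bsake ufo oac uthnw mxfwh ugpv qouud gfp amer tsm
Hunk 5: at line 6 remove [ugpv,qouud,gfp] add [otgrq,ecxb,pncex] -> 11 lines: lxyia bsake ufo oac uthnw mxfwh otgrq ecxb pncex amer tsm
Hunk 6: at line 2 remove [ufo,oac,uthnw] add [unwid,votdb] -> 10 lines: lxyia bsake unwid votdb mxfwh otgrq ecxb pncex amer tsm
Hunk 7: at line 3 remove [votdb] add [vtia] -> 10 lines: lxyia bsake unwid vtia mxfwh otgrq ecxb pncex amer tsm
Final line count: 10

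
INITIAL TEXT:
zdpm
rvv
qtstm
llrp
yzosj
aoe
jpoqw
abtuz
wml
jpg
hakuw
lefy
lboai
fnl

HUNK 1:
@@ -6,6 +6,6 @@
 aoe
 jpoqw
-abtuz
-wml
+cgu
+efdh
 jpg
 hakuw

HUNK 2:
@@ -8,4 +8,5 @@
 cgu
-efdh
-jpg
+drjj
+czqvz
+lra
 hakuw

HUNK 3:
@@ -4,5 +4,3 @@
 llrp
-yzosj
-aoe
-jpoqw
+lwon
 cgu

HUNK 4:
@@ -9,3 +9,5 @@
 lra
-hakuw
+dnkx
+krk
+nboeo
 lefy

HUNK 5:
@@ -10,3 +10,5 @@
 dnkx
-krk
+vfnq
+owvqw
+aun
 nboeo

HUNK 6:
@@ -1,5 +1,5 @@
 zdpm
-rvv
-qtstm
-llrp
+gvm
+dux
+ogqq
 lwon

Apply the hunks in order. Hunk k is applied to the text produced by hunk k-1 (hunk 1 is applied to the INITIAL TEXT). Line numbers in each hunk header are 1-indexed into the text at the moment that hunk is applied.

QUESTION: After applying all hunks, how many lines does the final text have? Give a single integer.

Hunk 1: at line 6 remove [abtuz,wml] add [cgu,efdh] -> 14 lines: zdpm rvv qtstm llrp yzosj aoe jpoqw cgu efdh jpg hakuw lefy lboai fnl
Hunk 2: at line 8 remove [efdh,jpg] add [drjj,czqvz,lra] -> 15 lines: zdpm rvv qtstm llrp yzosj aoe jpoqw cgu drjj czqvz lra hakuw lefy lboai fnl
Hunk 3: at line 4 remove [yzosj,aoe,jpoqw] add [lwon] -> 13 lines: zdpm rvv qtstm llrp lwon cgu drjj czqvz lra hakuw lefy lboai fnl
Hunk 4: at line 9 remove [hakuw] add [dnkx,krk,nboeo] -> 15 lines: zdpm rvv qtstm llrp lwon cgu drjj czqvz lra dnkx krk nboeo lefy lboai fnl
Hunk 5: at line 10 remove [krk] add [vfnq,owvqw,aun] -> 17 lines: zdpm rvv qtstm llrp lwon cgu drjj czqvz lra dnkx vfnq owvqw aun nboeo lefy lboai fnl
Hunk 6: at line 1 remove [rvv,qtstm,llrp] add [gvm,dux,ogqq] -> 17 lines: zdpm gvm dux ogqq lwon cgu drjj czqvz lra dnkx vfnq owvqw aun nboeo lefy lboai fnl
Final line count: 17

Answer: 17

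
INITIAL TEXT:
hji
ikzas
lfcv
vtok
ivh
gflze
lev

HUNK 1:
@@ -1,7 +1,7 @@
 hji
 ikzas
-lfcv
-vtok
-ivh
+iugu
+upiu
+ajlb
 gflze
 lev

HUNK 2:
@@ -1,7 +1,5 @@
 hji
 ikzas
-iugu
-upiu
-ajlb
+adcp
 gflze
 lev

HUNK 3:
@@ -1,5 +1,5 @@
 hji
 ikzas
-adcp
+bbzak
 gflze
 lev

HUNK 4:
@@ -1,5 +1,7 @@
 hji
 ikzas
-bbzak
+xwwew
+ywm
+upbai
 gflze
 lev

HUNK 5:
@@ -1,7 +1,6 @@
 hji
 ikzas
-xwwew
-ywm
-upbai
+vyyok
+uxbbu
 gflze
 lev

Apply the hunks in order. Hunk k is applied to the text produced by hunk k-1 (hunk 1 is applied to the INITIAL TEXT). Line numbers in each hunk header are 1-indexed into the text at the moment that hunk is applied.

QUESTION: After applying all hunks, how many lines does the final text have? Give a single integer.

Hunk 1: at line 1 remove [lfcv,vtok,ivh] add [iugu,upiu,ajlb] -> 7 lines: hji ikzas iugu upiu ajlb gflze lev
Hunk 2: at line 1 remove [iugu,upiu,ajlb] add [adcp] -> 5 lines: hji ikzas adcp gflze lev
Hunk 3: at line 1 remove [adcp] add [bbzak] -> 5 lines: hji ikzas bbzak gflze lev
Hunk 4: at line 1 remove [bbzak] add [xwwew,ywm,upbai] -> 7 lines: hji ikzas xwwew ywm upbai gflze lev
Hunk 5: at line 1 remove [xwwew,ywm,upbai] add [vyyok,uxbbu] -> 6 lines: hji ikzas vyyok uxbbu gflze lev
Final line count: 6

Answer: 6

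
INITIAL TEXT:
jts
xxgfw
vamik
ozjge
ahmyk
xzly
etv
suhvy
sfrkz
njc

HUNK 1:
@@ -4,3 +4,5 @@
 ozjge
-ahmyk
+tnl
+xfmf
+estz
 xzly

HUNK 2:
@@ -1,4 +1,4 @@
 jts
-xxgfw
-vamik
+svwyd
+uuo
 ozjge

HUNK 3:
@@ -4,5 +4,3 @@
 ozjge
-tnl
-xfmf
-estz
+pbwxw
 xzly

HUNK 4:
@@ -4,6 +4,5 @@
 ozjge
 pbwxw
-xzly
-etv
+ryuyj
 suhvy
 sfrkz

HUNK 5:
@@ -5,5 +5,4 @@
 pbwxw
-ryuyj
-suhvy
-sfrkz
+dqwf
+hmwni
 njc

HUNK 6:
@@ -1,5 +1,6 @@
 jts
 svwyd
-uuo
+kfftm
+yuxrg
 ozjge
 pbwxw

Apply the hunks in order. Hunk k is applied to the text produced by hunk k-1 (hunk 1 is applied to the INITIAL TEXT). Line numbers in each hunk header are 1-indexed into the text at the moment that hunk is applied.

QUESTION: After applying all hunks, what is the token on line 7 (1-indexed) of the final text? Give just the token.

Answer: dqwf

Derivation:
Hunk 1: at line 4 remove [ahmyk] add [tnl,xfmf,estz] -> 12 lines: jts xxgfw vamik ozjge tnl xfmf estz xzly etv suhvy sfrkz njc
Hunk 2: at line 1 remove [xxgfw,vamik] add [svwyd,uuo] -> 12 lines: jts svwyd uuo ozjge tnl xfmf estz xzly etv suhvy sfrkz njc
Hunk 3: at line 4 remove [tnl,xfmf,estz] add [pbwxw] -> 10 lines: jts svwyd uuo ozjge pbwxw xzly etv suhvy sfrkz njc
Hunk 4: at line 4 remove [xzly,etv] add [ryuyj] -> 9 lines: jts svwyd uuo ozjge pbwxw ryuyj suhvy sfrkz njc
Hunk 5: at line 5 remove [ryuyj,suhvy,sfrkz] add [dqwf,hmwni] -> 8 lines: jts svwyd uuo ozjge pbwxw dqwf hmwni njc
Hunk 6: at line 1 remove [uuo] add [kfftm,yuxrg] -> 9 lines: jts svwyd kfftm yuxrg ozjge pbwxw dqwf hmwni njc
Final line 7: dqwf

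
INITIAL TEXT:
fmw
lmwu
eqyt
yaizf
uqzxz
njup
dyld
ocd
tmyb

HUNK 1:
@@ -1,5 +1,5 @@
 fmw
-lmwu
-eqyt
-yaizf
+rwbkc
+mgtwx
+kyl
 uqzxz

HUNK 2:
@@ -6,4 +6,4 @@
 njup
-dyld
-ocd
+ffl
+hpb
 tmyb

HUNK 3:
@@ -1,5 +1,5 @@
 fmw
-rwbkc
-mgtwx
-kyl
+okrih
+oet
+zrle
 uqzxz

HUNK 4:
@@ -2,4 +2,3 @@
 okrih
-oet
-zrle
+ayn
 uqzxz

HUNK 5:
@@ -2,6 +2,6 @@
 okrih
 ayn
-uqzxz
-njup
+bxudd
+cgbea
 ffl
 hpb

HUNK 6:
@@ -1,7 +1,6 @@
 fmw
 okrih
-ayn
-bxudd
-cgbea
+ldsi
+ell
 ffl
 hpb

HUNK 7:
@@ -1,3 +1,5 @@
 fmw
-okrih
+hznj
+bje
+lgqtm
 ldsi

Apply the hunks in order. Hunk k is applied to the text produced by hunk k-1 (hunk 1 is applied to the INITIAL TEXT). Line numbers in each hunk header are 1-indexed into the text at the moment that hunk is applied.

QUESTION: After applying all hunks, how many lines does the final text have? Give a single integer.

Answer: 9

Derivation:
Hunk 1: at line 1 remove [lmwu,eqyt,yaizf] add [rwbkc,mgtwx,kyl] -> 9 lines: fmw rwbkc mgtwx kyl uqzxz njup dyld ocd tmyb
Hunk 2: at line 6 remove [dyld,ocd] add [ffl,hpb] -> 9 lines: fmw rwbkc mgtwx kyl uqzxz njup ffl hpb tmyb
Hunk 3: at line 1 remove [rwbkc,mgtwx,kyl] add [okrih,oet,zrle] -> 9 lines: fmw okrih oet zrle uqzxz njup ffl hpb tmyb
Hunk 4: at line 2 remove [oet,zrle] add [ayn] -> 8 lines: fmw okrih ayn uqzxz njup ffl hpb tmyb
Hunk 5: at line 2 remove [uqzxz,njup] add [bxudd,cgbea] -> 8 lines: fmw okrih ayn bxudd cgbea ffl hpb tmyb
Hunk 6: at line 1 remove [ayn,bxudd,cgbea] add [ldsi,ell] -> 7 lines: fmw okrih ldsi ell ffl hpb tmyb
Hunk 7: at line 1 remove [okrih] add [hznj,bje,lgqtm] -> 9 lines: fmw hznj bje lgqtm ldsi ell ffl hpb tmyb
Final line count: 9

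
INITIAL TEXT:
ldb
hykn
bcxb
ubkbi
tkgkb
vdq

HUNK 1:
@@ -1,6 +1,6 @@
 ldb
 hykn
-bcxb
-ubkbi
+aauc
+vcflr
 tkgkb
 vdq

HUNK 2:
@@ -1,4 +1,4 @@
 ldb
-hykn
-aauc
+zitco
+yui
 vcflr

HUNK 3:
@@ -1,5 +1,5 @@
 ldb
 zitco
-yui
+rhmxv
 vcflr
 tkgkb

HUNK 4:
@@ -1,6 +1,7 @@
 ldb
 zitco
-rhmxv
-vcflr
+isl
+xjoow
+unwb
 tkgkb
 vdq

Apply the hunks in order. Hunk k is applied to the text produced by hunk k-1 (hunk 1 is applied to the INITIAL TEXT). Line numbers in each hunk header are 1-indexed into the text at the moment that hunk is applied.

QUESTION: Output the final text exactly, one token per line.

Answer: ldb
zitco
isl
xjoow
unwb
tkgkb
vdq

Derivation:
Hunk 1: at line 1 remove [bcxb,ubkbi] add [aauc,vcflr] -> 6 lines: ldb hykn aauc vcflr tkgkb vdq
Hunk 2: at line 1 remove [hykn,aauc] add [zitco,yui] -> 6 lines: ldb zitco yui vcflr tkgkb vdq
Hunk 3: at line 1 remove [yui] add [rhmxv] -> 6 lines: ldb zitco rhmxv vcflr tkgkb vdq
Hunk 4: at line 1 remove [rhmxv,vcflr] add [isl,xjoow,unwb] -> 7 lines: ldb zitco isl xjoow unwb tkgkb vdq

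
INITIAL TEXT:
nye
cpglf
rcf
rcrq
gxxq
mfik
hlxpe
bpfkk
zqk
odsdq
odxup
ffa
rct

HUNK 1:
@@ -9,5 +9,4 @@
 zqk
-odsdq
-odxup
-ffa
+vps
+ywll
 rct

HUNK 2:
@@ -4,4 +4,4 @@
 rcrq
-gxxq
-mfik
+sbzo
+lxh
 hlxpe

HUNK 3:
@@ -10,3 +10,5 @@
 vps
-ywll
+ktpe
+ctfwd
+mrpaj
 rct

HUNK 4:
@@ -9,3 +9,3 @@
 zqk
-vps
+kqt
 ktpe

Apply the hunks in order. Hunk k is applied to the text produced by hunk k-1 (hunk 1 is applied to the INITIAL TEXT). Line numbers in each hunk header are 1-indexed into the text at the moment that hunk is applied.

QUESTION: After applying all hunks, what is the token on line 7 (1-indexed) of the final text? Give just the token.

Answer: hlxpe

Derivation:
Hunk 1: at line 9 remove [odsdq,odxup,ffa] add [vps,ywll] -> 12 lines: nye cpglf rcf rcrq gxxq mfik hlxpe bpfkk zqk vps ywll rct
Hunk 2: at line 4 remove [gxxq,mfik] add [sbzo,lxh] -> 12 lines: nye cpglf rcf rcrq sbzo lxh hlxpe bpfkk zqk vps ywll rct
Hunk 3: at line 10 remove [ywll] add [ktpe,ctfwd,mrpaj] -> 14 lines: nye cpglf rcf rcrq sbzo lxh hlxpe bpfkk zqk vps ktpe ctfwd mrpaj rct
Hunk 4: at line 9 remove [vps] add [kqt] -> 14 lines: nye cpglf rcf rcrq sbzo lxh hlxpe bpfkk zqk kqt ktpe ctfwd mrpaj rct
Final line 7: hlxpe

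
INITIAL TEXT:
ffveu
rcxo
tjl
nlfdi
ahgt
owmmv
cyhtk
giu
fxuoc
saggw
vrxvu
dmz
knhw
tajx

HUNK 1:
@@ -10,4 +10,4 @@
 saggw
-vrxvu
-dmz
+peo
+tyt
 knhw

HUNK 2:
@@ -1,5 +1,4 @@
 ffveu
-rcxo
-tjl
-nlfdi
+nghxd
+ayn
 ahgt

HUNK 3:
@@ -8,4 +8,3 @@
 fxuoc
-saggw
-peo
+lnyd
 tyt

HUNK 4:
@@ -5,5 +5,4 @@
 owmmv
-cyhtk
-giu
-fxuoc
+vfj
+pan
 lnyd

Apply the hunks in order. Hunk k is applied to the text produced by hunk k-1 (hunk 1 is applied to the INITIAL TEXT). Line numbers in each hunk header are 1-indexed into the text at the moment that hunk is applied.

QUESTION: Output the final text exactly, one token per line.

Hunk 1: at line 10 remove [vrxvu,dmz] add [peo,tyt] -> 14 lines: ffveu rcxo tjl nlfdi ahgt owmmv cyhtk giu fxuoc saggw peo tyt knhw tajx
Hunk 2: at line 1 remove [rcxo,tjl,nlfdi] add [nghxd,ayn] -> 13 lines: ffveu nghxd ayn ahgt owmmv cyhtk giu fxuoc saggw peo tyt knhw tajx
Hunk 3: at line 8 remove [saggw,peo] add [lnyd] -> 12 lines: ffveu nghxd ayn ahgt owmmv cyhtk giu fxuoc lnyd tyt knhw tajx
Hunk 4: at line 5 remove [cyhtk,giu,fxuoc] add [vfj,pan] -> 11 lines: ffveu nghxd ayn ahgt owmmv vfj pan lnyd tyt knhw tajx

Answer: ffveu
nghxd
ayn
ahgt
owmmv
vfj
pan
lnyd
tyt
knhw
tajx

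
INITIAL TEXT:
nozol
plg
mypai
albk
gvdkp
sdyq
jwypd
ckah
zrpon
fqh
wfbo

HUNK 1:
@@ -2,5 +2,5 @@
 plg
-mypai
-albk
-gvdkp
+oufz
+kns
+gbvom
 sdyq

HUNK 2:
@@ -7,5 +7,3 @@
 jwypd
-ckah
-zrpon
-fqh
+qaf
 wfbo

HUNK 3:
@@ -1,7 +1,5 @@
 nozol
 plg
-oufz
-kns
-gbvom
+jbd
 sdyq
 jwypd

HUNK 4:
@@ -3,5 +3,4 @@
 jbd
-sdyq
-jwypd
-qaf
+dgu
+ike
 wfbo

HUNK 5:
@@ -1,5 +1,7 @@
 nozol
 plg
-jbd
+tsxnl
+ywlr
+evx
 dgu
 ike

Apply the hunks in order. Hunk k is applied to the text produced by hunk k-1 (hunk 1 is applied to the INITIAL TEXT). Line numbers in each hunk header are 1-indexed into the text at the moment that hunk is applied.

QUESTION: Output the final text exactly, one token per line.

Answer: nozol
plg
tsxnl
ywlr
evx
dgu
ike
wfbo

Derivation:
Hunk 1: at line 2 remove [mypai,albk,gvdkp] add [oufz,kns,gbvom] -> 11 lines: nozol plg oufz kns gbvom sdyq jwypd ckah zrpon fqh wfbo
Hunk 2: at line 7 remove [ckah,zrpon,fqh] add [qaf] -> 9 lines: nozol plg oufz kns gbvom sdyq jwypd qaf wfbo
Hunk 3: at line 1 remove [oufz,kns,gbvom] add [jbd] -> 7 lines: nozol plg jbd sdyq jwypd qaf wfbo
Hunk 4: at line 3 remove [sdyq,jwypd,qaf] add [dgu,ike] -> 6 lines: nozol plg jbd dgu ike wfbo
Hunk 5: at line 1 remove [jbd] add [tsxnl,ywlr,evx] -> 8 lines: nozol plg tsxnl ywlr evx dgu ike wfbo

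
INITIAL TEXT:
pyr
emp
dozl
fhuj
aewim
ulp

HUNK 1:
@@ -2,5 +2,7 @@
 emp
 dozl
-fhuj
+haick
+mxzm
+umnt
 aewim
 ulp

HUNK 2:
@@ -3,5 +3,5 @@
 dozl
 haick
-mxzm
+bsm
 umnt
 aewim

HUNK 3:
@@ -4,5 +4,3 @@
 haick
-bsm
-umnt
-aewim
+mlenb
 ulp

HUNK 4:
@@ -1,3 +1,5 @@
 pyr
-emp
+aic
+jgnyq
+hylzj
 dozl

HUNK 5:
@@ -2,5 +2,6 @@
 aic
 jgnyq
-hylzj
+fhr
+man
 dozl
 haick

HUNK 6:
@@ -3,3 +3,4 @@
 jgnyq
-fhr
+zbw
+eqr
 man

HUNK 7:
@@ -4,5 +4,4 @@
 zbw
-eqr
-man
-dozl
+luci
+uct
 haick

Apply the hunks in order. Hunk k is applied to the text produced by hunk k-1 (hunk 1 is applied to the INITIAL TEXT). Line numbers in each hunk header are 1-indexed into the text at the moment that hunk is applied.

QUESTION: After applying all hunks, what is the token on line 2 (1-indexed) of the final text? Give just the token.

Answer: aic

Derivation:
Hunk 1: at line 2 remove [fhuj] add [haick,mxzm,umnt] -> 8 lines: pyr emp dozl haick mxzm umnt aewim ulp
Hunk 2: at line 3 remove [mxzm] add [bsm] -> 8 lines: pyr emp dozl haick bsm umnt aewim ulp
Hunk 3: at line 4 remove [bsm,umnt,aewim] add [mlenb] -> 6 lines: pyr emp dozl haick mlenb ulp
Hunk 4: at line 1 remove [emp] add [aic,jgnyq,hylzj] -> 8 lines: pyr aic jgnyq hylzj dozl haick mlenb ulp
Hunk 5: at line 2 remove [hylzj] add [fhr,man] -> 9 lines: pyr aic jgnyq fhr man dozl haick mlenb ulp
Hunk 6: at line 3 remove [fhr] add [zbw,eqr] -> 10 lines: pyr aic jgnyq zbw eqr man dozl haick mlenb ulp
Hunk 7: at line 4 remove [eqr,man,dozl] add [luci,uct] -> 9 lines: pyr aic jgnyq zbw luci uct haick mlenb ulp
Final line 2: aic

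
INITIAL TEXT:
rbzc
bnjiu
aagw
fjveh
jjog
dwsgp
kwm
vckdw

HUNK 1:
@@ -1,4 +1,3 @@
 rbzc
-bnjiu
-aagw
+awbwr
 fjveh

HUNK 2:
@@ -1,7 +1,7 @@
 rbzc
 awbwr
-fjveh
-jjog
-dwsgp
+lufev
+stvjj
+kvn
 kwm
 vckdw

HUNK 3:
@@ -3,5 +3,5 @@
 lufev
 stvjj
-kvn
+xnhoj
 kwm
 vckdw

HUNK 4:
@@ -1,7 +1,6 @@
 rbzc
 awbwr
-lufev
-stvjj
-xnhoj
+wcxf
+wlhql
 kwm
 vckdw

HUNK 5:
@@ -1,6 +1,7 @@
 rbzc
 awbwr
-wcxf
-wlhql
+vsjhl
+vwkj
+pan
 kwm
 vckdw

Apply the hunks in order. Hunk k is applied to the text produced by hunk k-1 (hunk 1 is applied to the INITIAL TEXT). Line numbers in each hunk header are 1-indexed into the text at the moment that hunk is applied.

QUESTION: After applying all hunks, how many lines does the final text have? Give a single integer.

Hunk 1: at line 1 remove [bnjiu,aagw] add [awbwr] -> 7 lines: rbzc awbwr fjveh jjog dwsgp kwm vckdw
Hunk 2: at line 1 remove [fjveh,jjog,dwsgp] add [lufev,stvjj,kvn] -> 7 lines: rbzc awbwr lufev stvjj kvn kwm vckdw
Hunk 3: at line 3 remove [kvn] add [xnhoj] -> 7 lines: rbzc awbwr lufev stvjj xnhoj kwm vckdw
Hunk 4: at line 1 remove [lufev,stvjj,xnhoj] add [wcxf,wlhql] -> 6 lines: rbzc awbwr wcxf wlhql kwm vckdw
Hunk 5: at line 1 remove [wcxf,wlhql] add [vsjhl,vwkj,pan] -> 7 lines: rbzc awbwr vsjhl vwkj pan kwm vckdw
Final line count: 7

Answer: 7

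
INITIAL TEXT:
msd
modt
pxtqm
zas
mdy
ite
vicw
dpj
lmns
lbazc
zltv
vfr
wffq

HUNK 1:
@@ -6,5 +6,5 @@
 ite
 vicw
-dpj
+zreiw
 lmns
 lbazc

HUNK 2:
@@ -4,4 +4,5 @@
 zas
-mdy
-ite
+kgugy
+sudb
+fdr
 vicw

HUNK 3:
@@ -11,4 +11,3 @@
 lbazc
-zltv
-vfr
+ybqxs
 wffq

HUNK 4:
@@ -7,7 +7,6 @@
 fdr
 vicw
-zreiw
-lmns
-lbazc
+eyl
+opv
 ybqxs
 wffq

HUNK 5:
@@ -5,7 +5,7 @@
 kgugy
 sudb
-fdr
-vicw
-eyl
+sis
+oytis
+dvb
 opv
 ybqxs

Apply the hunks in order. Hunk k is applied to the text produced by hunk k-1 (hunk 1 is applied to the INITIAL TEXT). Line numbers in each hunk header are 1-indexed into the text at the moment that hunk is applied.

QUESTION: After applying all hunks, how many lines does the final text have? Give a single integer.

Answer: 12

Derivation:
Hunk 1: at line 6 remove [dpj] add [zreiw] -> 13 lines: msd modt pxtqm zas mdy ite vicw zreiw lmns lbazc zltv vfr wffq
Hunk 2: at line 4 remove [mdy,ite] add [kgugy,sudb,fdr] -> 14 lines: msd modt pxtqm zas kgugy sudb fdr vicw zreiw lmns lbazc zltv vfr wffq
Hunk 3: at line 11 remove [zltv,vfr] add [ybqxs] -> 13 lines: msd modt pxtqm zas kgugy sudb fdr vicw zreiw lmns lbazc ybqxs wffq
Hunk 4: at line 7 remove [zreiw,lmns,lbazc] add [eyl,opv] -> 12 lines: msd modt pxtqm zas kgugy sudb fdr vicw eyl opv ybqxs wffq
Hunk 5: at line 5 remove [fdr,vicw,eyl] add [sis,oytis,dvb] -> 12 lines: msd modt pxtqm zas kgugy sudb sis oytis dvb opv ybqxs wffq
Final line count: 12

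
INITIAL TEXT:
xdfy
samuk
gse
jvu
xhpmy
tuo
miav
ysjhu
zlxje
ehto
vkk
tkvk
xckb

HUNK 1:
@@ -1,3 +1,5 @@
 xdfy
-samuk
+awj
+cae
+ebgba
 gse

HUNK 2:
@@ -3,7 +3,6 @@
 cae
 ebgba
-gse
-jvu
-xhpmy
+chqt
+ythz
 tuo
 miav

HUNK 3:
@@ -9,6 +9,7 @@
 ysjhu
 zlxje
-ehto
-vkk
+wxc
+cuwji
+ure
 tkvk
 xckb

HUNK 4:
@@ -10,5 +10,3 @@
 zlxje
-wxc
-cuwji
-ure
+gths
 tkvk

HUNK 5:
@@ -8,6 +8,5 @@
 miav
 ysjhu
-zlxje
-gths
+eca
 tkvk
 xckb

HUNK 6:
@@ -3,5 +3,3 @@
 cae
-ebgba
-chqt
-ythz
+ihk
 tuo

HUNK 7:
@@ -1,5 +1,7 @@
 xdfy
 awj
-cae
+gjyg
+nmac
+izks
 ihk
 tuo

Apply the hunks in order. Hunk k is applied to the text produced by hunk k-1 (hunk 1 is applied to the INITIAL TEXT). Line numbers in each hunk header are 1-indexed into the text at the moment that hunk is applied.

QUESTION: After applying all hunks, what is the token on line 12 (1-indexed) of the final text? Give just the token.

Answer: xckb

Derivation:
Hunk 1: at line 1 remove [samuk] add [awj,cae,ebgba] -> 15 lines: xdfy awj cae ebgba gse jvu xhpmy tuo miav ysjhu zlxje ehto vkk tkvk xckb
Hunk 2: at line 3 remove [gse,jvu,xhpmy] add [chqt,ythz] -> 14 lines: xdfy awj cae ebgba chqt ythz tuo miav ysjhu zlxje ehto vkk tkvk xckb
Hunk 3: at line 9 remove [ehto,vkk] add [wxc,cuwji,ure] -> 15 lines: xdfy awj cae ebgba chqt ythz tuo miav ysjhu zlxje wxc cuwji ure tkvk xckb
Hunk 4: at line 10 remove [wxc,cuwji,ure] add [gths] -> 13 lines: xdfy awj cae ebgba chqt ythz tuo miav ysjhu zlxje gths tkvk xckb
Hunk 5: at line 8 remove [zlxje,gths] add [eca] -> 12 lines: xdfy awj cae ebgba chqt ythz tuo miav ysjhu eca tkvk xckb
Hunk 6: at line 3 remove [ebgba,chqt,ythz] add [ihk] -> 10 lines: xdfy awj cae ihk tuo miav ysjhu eca tkvk xckb
Hunk 7: at line 1 remove [cae] add [gjyg,nmac,izks] -> 12 lines: xdfy awj gjyg nmac izks ihk tuo miav ysjhu eca tkvk xckb
Final line 12: xckb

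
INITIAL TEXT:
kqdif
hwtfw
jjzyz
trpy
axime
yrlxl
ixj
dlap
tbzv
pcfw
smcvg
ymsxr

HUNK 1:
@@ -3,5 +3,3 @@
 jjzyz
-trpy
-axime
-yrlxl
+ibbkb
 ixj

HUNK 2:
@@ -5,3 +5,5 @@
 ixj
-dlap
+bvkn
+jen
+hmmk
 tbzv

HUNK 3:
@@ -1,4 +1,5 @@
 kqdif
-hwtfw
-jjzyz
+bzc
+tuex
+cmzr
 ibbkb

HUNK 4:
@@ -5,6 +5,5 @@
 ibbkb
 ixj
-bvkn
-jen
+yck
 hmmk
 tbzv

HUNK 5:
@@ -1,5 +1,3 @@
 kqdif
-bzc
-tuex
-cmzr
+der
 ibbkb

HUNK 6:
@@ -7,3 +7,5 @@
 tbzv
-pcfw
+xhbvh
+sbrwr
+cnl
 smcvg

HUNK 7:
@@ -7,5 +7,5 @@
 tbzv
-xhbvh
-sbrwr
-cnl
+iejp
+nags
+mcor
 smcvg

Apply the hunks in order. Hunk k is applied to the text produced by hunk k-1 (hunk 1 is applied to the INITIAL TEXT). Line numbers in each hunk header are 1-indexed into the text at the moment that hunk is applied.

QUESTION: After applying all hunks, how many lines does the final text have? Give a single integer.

Answer: 12

Derivation:
Hunk 1: at line 3 remove [trpy,axime,yrlxl] add [ibbkb] -> 10 lines: kqdif hwtfw jjzyz ibbkb ixj dlap tbzv pcfw smcvg ymsxr
Hunk 2: at line 5 remove [dlap] add [bvkn,jen,hmmk] -> 12 lines: kqdif hwtfw jjzyz ibbkb ixj bvkn jen hmmk tbzv pcfw smcvg ymsxr
Hunk 3: at line 1 remove [hwtfw,jjzyz] add [bzc,tuex,cmzr] -> 13 lines: kqdif bzc tuex cmzr ibbkb ixj bvkn jen hmmk tbzv pcfw smcvg ymsxr
Hunk 4: at line 5 remove [bvkn,jen] add [yck] -> 12 lines: kqdif bzc tuex cmzr ibbkb ixj yck hmmk tbzv pcfw smcvg ymsxr
Hunk 5: at line 1 remove [bzc,tuex,cmzr] add [der] -> 10 lines: kqdif der ibbkb ixj yck hmmk tbzv pcfw smcvg ymsxr
Hunk 6: at line 7 remove [pcfw] add [xhbvh,sbrwr,cnl] -> 12 lines: kqdif der ibbkb ixj yck hmmk tbzv xhbvh sbrwr cnl smcvg ymsxr
Hunk 7: at line 7 remove [xhbvh,sbrwr,cnl] add [iejp,nags,mcor] -> 12 lines: kqdif der ibbkb ixj yck hmmk tbzv iejp nags mcor smcvg ymsxr
Final line count: 12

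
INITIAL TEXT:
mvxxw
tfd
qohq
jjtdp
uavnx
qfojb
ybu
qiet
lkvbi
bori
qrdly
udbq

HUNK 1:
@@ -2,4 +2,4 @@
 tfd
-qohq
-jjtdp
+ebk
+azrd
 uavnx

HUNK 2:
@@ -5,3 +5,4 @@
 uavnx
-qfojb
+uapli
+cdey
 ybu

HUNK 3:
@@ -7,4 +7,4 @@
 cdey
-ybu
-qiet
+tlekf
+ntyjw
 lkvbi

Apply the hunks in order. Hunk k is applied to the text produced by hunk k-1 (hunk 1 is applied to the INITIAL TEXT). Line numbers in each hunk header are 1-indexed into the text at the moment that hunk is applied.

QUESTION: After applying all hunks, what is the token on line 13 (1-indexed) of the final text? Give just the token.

Answer: udbq

Derivation:
Hunk 1: at line 2 remove [qohq,jjtdp] add [ebk,azrd] -> 12 lines: mvxxw tfd ebk azrd uavnx qfojb ybu qiet lkvbi bori qrdly udbq
Hunk 2: at line 5 remove [qfojb] add [uapli,cdey] -> 13 lines: mvxxw tfd ebk azrd uavnx uapli cdey ybu qiet lkvbi bori qrdly udbq
Hunk 3: at line 7 remove [ybu,qiet] add [tlekf,ntyjw] -> 13 lines: mvxxw tfd ebk azrd uavnx uapli cdey tlekf ntyjw lkvbi bori qrdly udbq
Final line 13: udbq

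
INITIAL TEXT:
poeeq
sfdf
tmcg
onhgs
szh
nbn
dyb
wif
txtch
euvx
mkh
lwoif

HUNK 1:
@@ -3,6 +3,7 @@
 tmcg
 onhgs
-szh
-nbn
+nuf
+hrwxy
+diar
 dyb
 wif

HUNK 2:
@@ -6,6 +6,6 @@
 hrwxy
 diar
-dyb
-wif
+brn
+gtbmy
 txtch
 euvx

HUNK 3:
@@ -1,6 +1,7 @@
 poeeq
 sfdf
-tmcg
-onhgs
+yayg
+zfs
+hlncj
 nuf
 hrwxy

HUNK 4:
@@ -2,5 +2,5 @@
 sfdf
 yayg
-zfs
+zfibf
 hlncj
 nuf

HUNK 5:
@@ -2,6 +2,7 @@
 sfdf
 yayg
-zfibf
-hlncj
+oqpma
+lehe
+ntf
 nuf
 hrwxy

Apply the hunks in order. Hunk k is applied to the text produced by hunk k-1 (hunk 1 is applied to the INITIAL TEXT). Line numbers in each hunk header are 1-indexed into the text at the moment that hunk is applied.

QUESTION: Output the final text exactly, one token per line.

Answer: poeeq
sfdf
yayg
oqpma
lehe
ntf
nuf
hrwxy
diar
brn
gtbmy
txtch
euvx
mkh
lwoif

Derivation:
Hunk 1: at line 3 remove [szh,nbn] add [nuf,hrwxy,diar] -> 13 lines: poeeq sfdf tmcg onhgs nuf hrwxy diar dyb wif txtch euvx mkh lwoif
Hunk 2: at line 6 remove [dyb,wif] add [brn,gtbmy] -> 13 lines: poeeq sfdf tmcg onhgs nuf hrwxy diar brn gtbmy txtch euvx mkh lwoif
Hunk 3: at line 1 remove [tmcg,onhgs] add [yayg,zfs,hlncj] -> 14 lines: poeeq sfdf yayg zfs hlncj nuf hrwxy diar brn gtbmy txtch euvx mkh lwoif
Hunk 4: at line 2 remove [zfs] add [zfibf] -> 14 lines: poeeq sfdf yayg zfibf hlncj nuf hrwxy diar brn gtbmy txtch euvx mkh lwoif
Hunk 5: at line 2 remove [zfibf,hlncj] add [oqpma,lehe,ntf] -> 15 lines: poeeq sfdf yayg oqpma lehe ntf nuf hrwxy diar brn gtbmy txtch euvx mkh lwoif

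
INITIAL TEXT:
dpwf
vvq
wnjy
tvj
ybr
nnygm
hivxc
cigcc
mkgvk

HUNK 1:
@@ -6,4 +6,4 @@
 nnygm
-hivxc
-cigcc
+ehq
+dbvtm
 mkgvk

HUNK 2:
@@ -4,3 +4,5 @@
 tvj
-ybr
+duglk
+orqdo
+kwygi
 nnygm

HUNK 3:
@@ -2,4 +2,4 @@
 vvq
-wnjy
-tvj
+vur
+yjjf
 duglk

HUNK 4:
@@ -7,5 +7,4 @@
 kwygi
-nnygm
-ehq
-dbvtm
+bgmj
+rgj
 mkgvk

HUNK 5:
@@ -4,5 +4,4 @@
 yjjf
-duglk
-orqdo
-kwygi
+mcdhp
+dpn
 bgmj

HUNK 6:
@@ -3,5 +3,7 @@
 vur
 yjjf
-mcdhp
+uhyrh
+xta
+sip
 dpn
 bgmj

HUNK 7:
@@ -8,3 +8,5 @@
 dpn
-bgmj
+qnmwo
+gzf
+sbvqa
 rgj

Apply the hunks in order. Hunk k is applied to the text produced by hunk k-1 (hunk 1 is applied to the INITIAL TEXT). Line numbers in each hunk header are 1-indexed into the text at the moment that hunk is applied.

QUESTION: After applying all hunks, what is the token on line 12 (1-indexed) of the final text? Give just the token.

Answer: rgj

Derivation:
Hunk 1: at line 6 remove [hivxc,cigcc] add [ehq,dbvtm] -> 9 lines: dpwf vvq wnjy tvj ybr nnygm ehq dbvtm mkgvk
Hunk 2: at line 4 remove [ybr] add [duglk,orqdo,kwygi] -> 11 lines: dpwf vvq wnjy tvj duglk orqdo kwygi nnygm ehq dbvtm mkgvk
Hunk 3: at line 2 remove [wnjy,tvj] add [vur,yjjf] -> 11 lines: dpwf vvq vur yjjf duglk orqdo kwygi nnygm ehq dbvtm mkgvk
Hunk 4: at line 7 remove [nnygm,ehq,dbvtm] add [bgmj,rgj] -> 10 lines: dpwf vvq vur yjjf duglk orqdo kwygi bgmj rgj mkgvk
Hunk 5: at line 4 remove [duglk,orqdo,kwygi] add [mcdhp,dpn] -> 9 lines: dpwf vvq vur yjjf mcdhp dpn bgmj rgj mkgvk
Hunk 6: at line 3 remove [mcdhp] add [uhyrh,xta,sip] -> 11 lines: dpwf vvq vur yjjf uhyrh xta sip dpn bgmj rgj mkgvk
Hunk 7: at line 8 remove [bgmj] add [qnmwo,gzf,sbvqa] -> 13 lines: dpwf vvq vur yjjf uhyrh xta sip dpn qnmwo gzf sbvqa rgj mkgvk
Final line 12: rgj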